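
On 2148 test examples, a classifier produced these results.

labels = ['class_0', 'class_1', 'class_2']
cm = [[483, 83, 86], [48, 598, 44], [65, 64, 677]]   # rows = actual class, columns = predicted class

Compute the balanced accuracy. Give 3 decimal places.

0.816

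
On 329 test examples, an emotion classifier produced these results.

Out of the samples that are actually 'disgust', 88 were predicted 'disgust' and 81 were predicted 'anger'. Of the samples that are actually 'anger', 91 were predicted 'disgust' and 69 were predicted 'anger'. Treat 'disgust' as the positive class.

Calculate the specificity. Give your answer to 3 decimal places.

Specificity = TN/(TN+FP) = 69/(69+91) = 0.431

0.431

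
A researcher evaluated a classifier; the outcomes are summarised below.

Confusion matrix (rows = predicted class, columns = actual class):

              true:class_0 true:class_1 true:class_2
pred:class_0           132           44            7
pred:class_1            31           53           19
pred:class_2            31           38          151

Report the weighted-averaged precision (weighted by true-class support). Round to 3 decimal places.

Per-class precision (TP/(TP+FP)):
  class_0: TP=132, FP=44+7=51 → 132/183 = 0.7213
  class_1: TP=53, FP=31+19=50 → 53/103 = 0.5146
  class_2: TP=151, FP=31+38=69 → 151/220 = 0.6864
Weighted-precision = Σ (supportᵢ/N)·precisionᵢ with N=506: (194/506)·0.7213 + (135/506)·0.5146 + (177/506)·0.6864 = 0.654

0.654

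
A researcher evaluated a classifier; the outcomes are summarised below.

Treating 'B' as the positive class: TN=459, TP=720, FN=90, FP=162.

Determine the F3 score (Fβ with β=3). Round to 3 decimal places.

Fβ = (1+β²)·TP / ((1+β²)·TP + β²·FN + FP), with β²=9
= 10·720 / (10·720 + 9·90 + 162) = 0.881

0.881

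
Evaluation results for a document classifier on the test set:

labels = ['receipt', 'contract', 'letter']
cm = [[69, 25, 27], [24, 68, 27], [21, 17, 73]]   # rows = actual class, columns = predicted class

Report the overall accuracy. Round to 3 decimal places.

Accuracy = trace / total = (69+68+73=210) / 351 = 210/351 = 0.598

0.598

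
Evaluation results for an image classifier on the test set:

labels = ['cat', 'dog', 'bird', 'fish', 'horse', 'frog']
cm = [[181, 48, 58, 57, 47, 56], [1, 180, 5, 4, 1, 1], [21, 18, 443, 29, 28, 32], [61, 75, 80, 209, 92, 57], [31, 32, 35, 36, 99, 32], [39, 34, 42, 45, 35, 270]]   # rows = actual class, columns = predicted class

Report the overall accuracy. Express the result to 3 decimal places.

Accuracy = trace / total = (181+180+443+209+99+270=1382) / 2514 = 1382/2514 = 0.550

0.550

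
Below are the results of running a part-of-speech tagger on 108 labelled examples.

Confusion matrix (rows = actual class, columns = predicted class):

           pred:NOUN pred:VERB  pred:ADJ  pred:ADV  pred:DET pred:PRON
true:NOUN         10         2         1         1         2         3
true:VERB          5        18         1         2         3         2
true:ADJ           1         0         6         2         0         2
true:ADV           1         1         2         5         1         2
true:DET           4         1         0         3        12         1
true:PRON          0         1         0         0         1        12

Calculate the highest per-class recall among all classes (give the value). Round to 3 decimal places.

Per-class recall (TP/(TP+FN)):
  NOUN: TP=10, FN=2+1+1+2+3=9 → 10/19 = 0.5263
  VERB: TP=18, FN=5+1+2+3+2=13 → 18/31 = 0.5806
  ADJ: TP=6, FN=1+0+2+0+2=5 → 6/11 = 0.5455
  ADV: TP=5, FN=1+1+2+1+2=7 → 5/12 = 0.4167
  DET: TP=12, FN=4+1+0+3+1=9 → 12/21 = 0.5714
  PRON: TP=12, FN=0+1+0+0+1=2 → 12/14 = 0.8571
Highest is class 'PRON' with recall = 0.857.

0.857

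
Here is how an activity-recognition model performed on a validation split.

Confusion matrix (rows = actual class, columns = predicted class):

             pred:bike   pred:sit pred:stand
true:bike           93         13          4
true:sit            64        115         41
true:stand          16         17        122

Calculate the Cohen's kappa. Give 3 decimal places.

Observed agreement pₒ = trace/N = 330/485 = 0.6804
Expected agreement pₑ = Σ (rowᵢ·colᵢ)/N² = (110·173 + 220·145 + 155·167)/485² = 0.3266
κ = (pₒ − pₑ)/(1 − pₑ) = (0.6804 − 0.3266)/(1 − 0.3266) = 0.525

0.525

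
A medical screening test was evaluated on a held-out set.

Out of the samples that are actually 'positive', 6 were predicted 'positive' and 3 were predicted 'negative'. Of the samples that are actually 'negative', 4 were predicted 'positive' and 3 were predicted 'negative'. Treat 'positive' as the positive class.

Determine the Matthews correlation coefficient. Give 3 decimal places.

0.098

MCC = (TP·TN − FP·FN) / √((TP+FP)(TP+FN)(TN+FP)(TN+FN))
Numerator = 6·3 − 4·3 = 6
Denominator = √(10·9·7·6) = √3780 = 61.4817
MCC = 6 / 61.4817 = 0.098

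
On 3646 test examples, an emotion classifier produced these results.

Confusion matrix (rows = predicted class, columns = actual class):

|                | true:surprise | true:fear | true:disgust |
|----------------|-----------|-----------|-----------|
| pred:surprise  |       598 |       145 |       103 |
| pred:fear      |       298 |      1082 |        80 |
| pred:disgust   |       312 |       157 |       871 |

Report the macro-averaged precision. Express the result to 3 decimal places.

Per-class precision (TP/(TP+FP)):
  surprise: TP=598, FP=145+103=248 → 598/846 = 0.7069
  fear: TP=1082, FP=298+80=378 → 1082/1460 = 0.7411
  disgust: TP=871, FP=312+157=469 → 871/1340 = 0.6500
Macro-precision = mean = (0.7069 + 0.7411 + 0.6500) / 3 = 0.699

0.699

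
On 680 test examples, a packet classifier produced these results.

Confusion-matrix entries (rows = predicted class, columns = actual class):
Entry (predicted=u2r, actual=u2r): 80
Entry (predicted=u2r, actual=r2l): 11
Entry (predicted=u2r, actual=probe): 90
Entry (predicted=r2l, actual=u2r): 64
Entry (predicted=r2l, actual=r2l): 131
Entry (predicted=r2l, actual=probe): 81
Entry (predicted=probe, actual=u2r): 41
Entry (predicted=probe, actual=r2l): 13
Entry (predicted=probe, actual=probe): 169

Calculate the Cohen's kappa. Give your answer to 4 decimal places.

Observed agreement pₒ = trace/N = 380/680 = 0.55882
Expected agreement pₑ = Σ (rowᵢ·colᵢ)/N² = (185·181 + 155·276 + 340·223)/680² = 0.32890
κ = (pₒ − pₑ)/(1 − pₑ) = (0.55882 − 0.32890)/(1 − 0.32890) = 0.3426

0.3426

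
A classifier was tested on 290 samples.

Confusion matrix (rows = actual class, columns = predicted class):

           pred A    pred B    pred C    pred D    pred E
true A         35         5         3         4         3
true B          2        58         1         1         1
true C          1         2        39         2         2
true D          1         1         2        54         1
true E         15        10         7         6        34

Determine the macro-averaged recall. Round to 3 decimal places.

Per-class recall (TP/(TP+FN)):
  A: TP=35, FN=5+3+4+3=15 → 35/50 = 0.7000
  B: TP=58, FN=2+1+1+1=5 → 58/63 = 0.9206
  C: TP=39, FN=1+2+2+2=7 → 39/46 = 0.8478
  D: TP=54, FN=1+1+2+1=5 → 54/59 = 0.9153
  E: TP=34, FN=15+10+7+6=38 → 34/72 = 0.4722
Macro-recall = mean = (0.7000 + 0.9206 + 0.8478 + 0.9153 + 0.4722) / 5 = 0.771

0.771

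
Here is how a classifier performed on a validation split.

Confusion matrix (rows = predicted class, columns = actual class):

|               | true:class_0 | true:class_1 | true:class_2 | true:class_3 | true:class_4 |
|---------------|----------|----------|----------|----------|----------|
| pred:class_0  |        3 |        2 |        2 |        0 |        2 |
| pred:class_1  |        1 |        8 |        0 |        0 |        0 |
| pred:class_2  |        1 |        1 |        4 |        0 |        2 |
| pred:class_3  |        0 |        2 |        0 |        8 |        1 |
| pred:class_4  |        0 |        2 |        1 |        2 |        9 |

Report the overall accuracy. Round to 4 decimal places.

Accuracy = trace / total = (3+8+4+8+9=32) / 51 = 32/51 = 0.6275

0.6275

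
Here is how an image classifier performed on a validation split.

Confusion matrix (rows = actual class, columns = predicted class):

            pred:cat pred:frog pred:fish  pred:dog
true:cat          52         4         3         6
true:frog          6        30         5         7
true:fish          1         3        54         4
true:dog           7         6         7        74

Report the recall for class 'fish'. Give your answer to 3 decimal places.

0.871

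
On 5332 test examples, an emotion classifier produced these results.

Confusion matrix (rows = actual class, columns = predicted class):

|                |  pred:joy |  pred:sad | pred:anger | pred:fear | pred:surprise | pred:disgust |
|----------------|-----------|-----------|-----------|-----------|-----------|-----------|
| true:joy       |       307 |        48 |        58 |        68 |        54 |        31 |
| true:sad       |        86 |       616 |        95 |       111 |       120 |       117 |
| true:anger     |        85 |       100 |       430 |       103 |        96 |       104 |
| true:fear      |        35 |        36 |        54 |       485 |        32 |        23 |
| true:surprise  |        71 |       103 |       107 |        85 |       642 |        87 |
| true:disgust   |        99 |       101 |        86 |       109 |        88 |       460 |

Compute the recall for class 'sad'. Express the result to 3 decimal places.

0.538

Treat 'sad' as positive and all other classes as negative.
recall = TP/(TP+FN).
sad: TP=616, FN=86+95+111+120+117=529 → 616/1145 = 0.5380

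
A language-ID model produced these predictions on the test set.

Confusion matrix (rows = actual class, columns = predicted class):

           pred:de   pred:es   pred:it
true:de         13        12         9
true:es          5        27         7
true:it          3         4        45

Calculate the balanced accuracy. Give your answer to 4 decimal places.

0.6467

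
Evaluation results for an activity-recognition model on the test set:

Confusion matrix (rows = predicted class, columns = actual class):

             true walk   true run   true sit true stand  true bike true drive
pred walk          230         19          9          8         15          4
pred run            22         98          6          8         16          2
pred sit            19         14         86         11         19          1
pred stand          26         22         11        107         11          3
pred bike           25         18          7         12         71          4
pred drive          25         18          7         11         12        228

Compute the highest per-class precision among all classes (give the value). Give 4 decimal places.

0.8070

Per-class precision (TP/(TP+FP)):
  walk: TP=230, FP=19+9+8+15+4=55 → 230/285 = 0.80702
  run: TP=98, FP=22+6+8+16+2=54 → 98/152 = 0.64474
  sit: TP=86, FP=19+14+11+19+1=64 → 86/150 = 0.57333
  stand: TP=107, FP=26+22+11+11+3=73 → 107/180 = 0.59444
  bike: TP=71, FP=25+18+7+12+4=66 → 71/137 = 0.51825
  drive: TP=228, FP=25+18+7+11+12=73 → 228/301 = 0.75748
Highest is class 'walk' with precision = 0.8070.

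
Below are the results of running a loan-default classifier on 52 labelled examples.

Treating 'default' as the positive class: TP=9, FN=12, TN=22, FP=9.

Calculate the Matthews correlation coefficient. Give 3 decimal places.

MCC = (TP·TN − FP·FN) / √((TP+FP)(TP+FN)(TN+FP)(TN+FN))
Numerator = 9·22 − 9·12 = 90
Denominator = √(18·21·31·34) = √398412 = 631.1989
MCC = 90 / 631.1989 = 0.143

0.143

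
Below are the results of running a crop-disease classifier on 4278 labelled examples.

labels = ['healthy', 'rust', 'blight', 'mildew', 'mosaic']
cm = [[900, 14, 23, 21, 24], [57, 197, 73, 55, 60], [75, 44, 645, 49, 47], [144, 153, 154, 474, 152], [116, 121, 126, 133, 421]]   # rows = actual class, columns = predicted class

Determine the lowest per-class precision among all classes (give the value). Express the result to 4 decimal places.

0.3724

Per-class precision (TP/(TP+FP)):
  healthy: TP=900, FP=57+75+144+116=392 → 900/1292 = 0.69659
  rust: TP=197, FP=14+44+153+121=332 → 197/529 = 0.37240
  blight: TP=645, FP=23+73+154+126=376 → 645/1021 = 0.63173
  mildew: TP=474, FP=21+55+49+133=258 → 474/732 = 0.64754
  mosaic: TP=421, FP=24+60+47+152=283 → 421/704 = 0.59801
Lowest is class 'rust' with precision = 0.3724.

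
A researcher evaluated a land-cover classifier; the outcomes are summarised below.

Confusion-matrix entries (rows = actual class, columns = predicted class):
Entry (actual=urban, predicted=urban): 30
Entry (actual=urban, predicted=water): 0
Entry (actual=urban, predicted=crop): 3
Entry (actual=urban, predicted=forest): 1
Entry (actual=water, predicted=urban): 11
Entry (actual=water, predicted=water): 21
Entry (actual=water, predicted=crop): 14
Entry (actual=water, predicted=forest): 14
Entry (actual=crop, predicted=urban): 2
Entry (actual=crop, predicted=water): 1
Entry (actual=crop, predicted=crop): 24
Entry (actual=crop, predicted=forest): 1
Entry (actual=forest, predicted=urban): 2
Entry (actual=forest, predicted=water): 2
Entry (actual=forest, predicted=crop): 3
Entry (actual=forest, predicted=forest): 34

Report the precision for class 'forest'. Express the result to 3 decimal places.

0.680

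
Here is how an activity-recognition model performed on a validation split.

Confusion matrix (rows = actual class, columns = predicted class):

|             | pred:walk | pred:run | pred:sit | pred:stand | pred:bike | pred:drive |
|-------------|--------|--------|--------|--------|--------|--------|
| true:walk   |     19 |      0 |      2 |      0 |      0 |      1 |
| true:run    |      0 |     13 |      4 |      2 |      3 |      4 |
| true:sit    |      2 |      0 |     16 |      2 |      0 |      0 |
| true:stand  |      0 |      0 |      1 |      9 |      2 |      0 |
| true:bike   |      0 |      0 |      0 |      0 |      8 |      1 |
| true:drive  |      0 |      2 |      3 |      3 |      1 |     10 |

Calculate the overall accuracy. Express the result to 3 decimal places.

0.694

Accuracy = trace / total = (19+13+16+9+8+10=75) / 108 = 75/108 = 0.694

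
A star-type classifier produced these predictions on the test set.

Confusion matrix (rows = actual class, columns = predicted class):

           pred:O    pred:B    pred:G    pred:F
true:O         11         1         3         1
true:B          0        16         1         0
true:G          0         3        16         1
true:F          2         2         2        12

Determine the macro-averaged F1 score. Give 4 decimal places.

0.7728

Per-class F1 score (2·TP/(2·TP+FP+FN)):
  O: TP=11, FP=0+0+2=2, FN=1+3+1=5 → 22/29 = 0.75862
  B: TP=16, FP=1+3+2=6, FN=0+1+0=1 → 32/39 = 0.82051
  G: TP=16, FP=3+1+2=6, FN=0+3+1=4 → 32/42 = 0.76190
  F: TP=12, FP=1+0+1=2, FN=2+2+2=6 → 24/32 = 0.75000
Macro-F1 score = mean = (0.75862 + 0.82051 + 0.76190 + 0.75000) / 4 = 0.7728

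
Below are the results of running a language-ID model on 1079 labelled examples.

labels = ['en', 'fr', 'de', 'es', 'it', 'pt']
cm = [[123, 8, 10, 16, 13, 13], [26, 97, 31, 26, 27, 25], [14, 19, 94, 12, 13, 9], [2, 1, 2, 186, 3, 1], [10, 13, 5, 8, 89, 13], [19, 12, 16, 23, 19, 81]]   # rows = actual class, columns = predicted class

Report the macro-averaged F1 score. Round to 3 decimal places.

Per-class F1 score (2·TP/(2·TP+FP+FN)):
  en: TP=123, FP=26+14+2+10+19=71, FN=8+10+16+13+13=60 → 246/377 = 0.6525
  fr: TP=97, FP=8+19+1+13+12=53, FN=26+31+26+27+25=135 → 194/382 = 0.5079
  de: TP=94, FP=10+31+2+5+16=64, FN=14+19+12+13+9=67 → 188/319 = 0.5893
  es: TP=186, FP=16+26+12+8+23=85, FN=2+1+2+3+1=9 → 372/466 = 0.7983
  it: TP=89, FP=13+27+13+3+19=75, FN=10+13+5+8+13=49 → 178/302 = 0.5894
  pt: TP=81, FP=13+25+9+1+13=61, FN=19+12+16+23+19=89 → 162/312 = 0.5192
Macro-F1 score = mean = (0.6525 + 0.5079 + 0.5893 + 0.7983 + 0.5894 + 0.5192) / 6 = 0.609

0.609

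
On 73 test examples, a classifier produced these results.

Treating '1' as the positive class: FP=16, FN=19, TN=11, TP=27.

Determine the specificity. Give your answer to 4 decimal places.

Specificity = TN/(TN+FP) = 11/(11+16) = 0.4074

0.4074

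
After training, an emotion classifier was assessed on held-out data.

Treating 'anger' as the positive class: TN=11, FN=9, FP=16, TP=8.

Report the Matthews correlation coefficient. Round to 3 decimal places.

MCC = (TP·TN − FP·FN) / √((TP+FP)(TP+FN)(TN+FP)(TN+FN))
Numerator = 8·11 − 16·9 = -56
Denominator = √(24·17·27·20) = √220320 = 469.3826
MCC = -56 / 469.3826 = -0.119

-0.119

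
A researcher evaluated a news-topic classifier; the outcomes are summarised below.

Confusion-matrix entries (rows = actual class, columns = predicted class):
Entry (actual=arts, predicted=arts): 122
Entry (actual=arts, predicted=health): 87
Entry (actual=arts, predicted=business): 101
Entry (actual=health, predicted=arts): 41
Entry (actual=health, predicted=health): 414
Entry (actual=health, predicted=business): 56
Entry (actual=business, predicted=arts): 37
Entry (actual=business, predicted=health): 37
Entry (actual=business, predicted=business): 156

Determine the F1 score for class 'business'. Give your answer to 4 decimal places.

F1 score = 2·TP/(2·TP+FP+FN).
business: TP=156, FP=101+56=157, FN=37+37=74 → 312/543 = 0.57459

0.5746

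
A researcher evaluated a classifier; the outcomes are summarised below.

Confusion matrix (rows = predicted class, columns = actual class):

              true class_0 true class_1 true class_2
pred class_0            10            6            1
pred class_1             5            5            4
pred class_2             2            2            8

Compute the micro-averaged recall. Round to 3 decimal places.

0.535

Micro-averaging pools counts across classes: ΣTP=23, ΣFP=20, ΣFN=20.
Micro-recall = TP/(TP+FN) on pooled counts = 0.535 (equals overall accuracy in single-label multiclass).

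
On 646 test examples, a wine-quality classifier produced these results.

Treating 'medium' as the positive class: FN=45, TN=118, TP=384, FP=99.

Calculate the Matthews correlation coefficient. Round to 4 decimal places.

0.4772

MCC = (TP·TN − FP·FN) / √((TP+FP)(TP+FN)(TN+FP)(TN+FN))
Numerator = 384·118 − 99·45 = 40857
Denominator = √(483·429·217·163) = √7329118797 = 85610.2727
MCC = 40857 / 85610.2727 = 0.4772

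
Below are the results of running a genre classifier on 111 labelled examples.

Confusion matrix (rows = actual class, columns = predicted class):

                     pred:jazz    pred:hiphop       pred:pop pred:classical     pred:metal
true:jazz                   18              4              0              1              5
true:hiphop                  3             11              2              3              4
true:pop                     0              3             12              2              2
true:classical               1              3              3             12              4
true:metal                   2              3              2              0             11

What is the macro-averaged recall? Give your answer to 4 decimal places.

Per-class recall (TP/(TP+FN)):
  jazz: TP=18, FN=4+0+1+5=10 → 18/28 = 0.64286
  hiphop: TP=11, FN=3+2+3+4=12 → 11/23 = 0.47826
  pop: TP=12, FN=0+3+2+2=7 → 12/19 = 0.63158
  classical: TP=12, FN=1+3+3+4=11 → 12/23 = 0.52174
  metal: TP=11, FN=2+3+2+0=7 → 11/18 = 0.61111
Macro-recall = mean = (0.64286 + 0.47826 + 0.63158 + 0.52174 + 0.61111) / 5 = 0.5771

0.5771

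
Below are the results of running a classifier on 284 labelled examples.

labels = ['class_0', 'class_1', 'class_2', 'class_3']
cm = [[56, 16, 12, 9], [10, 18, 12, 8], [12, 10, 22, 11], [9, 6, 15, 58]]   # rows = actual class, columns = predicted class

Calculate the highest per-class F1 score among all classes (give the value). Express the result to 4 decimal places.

0.6667

Per-class F1 score (2·TP/(2·TP+FP+FN)):
  class_0: TP=56, FP=10+12+9=31, FN=16+12+9=37 → 112/180 = 0.62222
  class_1: TP=18, FP=16+10+6=32, FN=10+12+8=30 → 36/98 = 0.36735
  class_2: TP=22, FP=12+12+15=39, FN=12+10+11=33 → 44/116 = 0.37931
  class_3: TP=58, FP=9+8+11=28, FN=9+6+15=30 → 116/174 = 0.66667
Highest is class 'class_3' with F1 score = 0.6667.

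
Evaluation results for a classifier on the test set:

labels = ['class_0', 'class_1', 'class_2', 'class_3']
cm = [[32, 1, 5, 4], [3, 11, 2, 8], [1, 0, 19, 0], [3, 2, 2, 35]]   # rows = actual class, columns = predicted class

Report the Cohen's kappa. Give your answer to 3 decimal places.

Observed agreement pₒ = trace/N = 97/128 = 0.7578
Expected agreement pₑ = Σ (rowᵢ·colᵢ)/N² = (42·39 + 24·14 + 20·28 + 42·47)/128² = 0.2751
κ = (pₒ − pₑ)/(1 − pₑ) = (0.7578 − 0.2751)/(1 − 0.2751) = 0.666

0.666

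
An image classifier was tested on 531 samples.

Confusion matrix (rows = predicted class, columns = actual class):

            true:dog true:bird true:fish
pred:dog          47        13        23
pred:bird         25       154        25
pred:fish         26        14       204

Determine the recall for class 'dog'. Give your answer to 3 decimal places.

0.480

One-vs-rest for 'dog': TP = diagonal; FP = other classes predicted 'dog'; FN = 'dog' predicted as other.
recall = TP/(TP+FN).
dog: TP=47, FN=25+26=51 → 47/98 = 0.4796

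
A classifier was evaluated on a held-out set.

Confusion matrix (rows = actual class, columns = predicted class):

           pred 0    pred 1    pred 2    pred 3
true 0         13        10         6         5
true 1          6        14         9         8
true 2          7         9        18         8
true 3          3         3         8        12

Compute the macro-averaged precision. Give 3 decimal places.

0.410

Per-class precision (TP/(TP+FP)):
  0: TP=13, FP=6+7+3=16 → 13/29 = 0.4483
  1: TP=14, FP=10+9+3=22 → 14/36 = 0.3889
  2: TP=18, FP=6+9+8=23 → 18/41 = 0.4390
  3: TP=12, FP=5+8+8=21 → 12/33 = 0.3636
Macro-precision = mean = (0.4483 + 0.3889 + 0.4390 + 0.3636) / 4 = 0.410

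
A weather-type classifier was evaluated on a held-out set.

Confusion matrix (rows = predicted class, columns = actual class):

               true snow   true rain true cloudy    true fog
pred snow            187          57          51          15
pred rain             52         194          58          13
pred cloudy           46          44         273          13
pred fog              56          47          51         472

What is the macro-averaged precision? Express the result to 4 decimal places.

Per-class precision (TP/(TP+FP)):
  snow: TP=187, FP=57+51+15=123 → 187/310 = 0.60323
  rain: TP=194, FP=52+58+13=123 → 194/317 = 0.61199
  cloudy: TP=273, FP=46+44+13=103 → 273/376 = 0.72606
  fog: TP=472, FP=56+47+51=154 → 472/626 = 0.75399
Macro-precision = mean = (0.60323 + 0.61199 + 0.72606 + 0.75399) / 4 = 0.6738

0.6738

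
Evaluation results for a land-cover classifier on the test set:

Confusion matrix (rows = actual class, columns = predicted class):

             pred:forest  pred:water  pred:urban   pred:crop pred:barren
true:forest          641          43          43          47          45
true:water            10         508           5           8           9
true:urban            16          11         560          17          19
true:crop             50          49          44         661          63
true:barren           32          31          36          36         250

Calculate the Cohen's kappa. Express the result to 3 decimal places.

Observed agreement pₒ = trace/N = 2620/3234 = 0.8101
Expected agreement pₑ = Σ (rowᵢ·colᵢ)/N² = (819·749 + 540·642 + 623·688 + 867·769 + 385·386)/3234² = 0.2107
κ = (pₒ − pₑ)/(1 − pₑ) = (0.8101 − 0.2107)/(1 − 0.2107) = 0.759

0.759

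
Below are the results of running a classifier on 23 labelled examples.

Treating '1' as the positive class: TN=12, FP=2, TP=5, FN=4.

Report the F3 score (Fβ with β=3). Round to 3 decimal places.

0.568

Fβ = (1+β²)·TP / ((1+β²)·TP + β²·FN + FP), with β²=9
= 10·5 / (10·5 + 9·4 + 2) = 0.568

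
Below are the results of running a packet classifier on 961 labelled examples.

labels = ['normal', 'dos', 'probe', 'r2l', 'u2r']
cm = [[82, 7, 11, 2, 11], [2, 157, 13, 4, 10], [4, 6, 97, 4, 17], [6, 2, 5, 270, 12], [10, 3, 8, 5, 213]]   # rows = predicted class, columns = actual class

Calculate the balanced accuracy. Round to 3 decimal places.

Balanced accuracy = mean of per-class recall.
  normal: recall = 82/104 = 0.7885
  dos: recall = 157/175 = 0.8971
  probe: recall = 97/134 = 0.7239
  r2l: recall = 270/285 = 0.9474
  u2r: recall = 213/263 = 0.8099
Mean = (0.7885 + 0.8971 + 0.7239 + 0.9474 + 0.8099) / 5 = 0.833

0.833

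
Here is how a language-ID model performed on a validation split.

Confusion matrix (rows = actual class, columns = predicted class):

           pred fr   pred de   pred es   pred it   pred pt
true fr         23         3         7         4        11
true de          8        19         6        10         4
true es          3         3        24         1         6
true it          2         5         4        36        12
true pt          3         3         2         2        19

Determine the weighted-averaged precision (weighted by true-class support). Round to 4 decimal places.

0.5759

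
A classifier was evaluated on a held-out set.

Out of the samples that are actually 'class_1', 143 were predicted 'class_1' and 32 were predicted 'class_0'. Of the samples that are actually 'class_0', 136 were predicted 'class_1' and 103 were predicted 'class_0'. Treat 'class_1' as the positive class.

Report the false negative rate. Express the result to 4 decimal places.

0.1829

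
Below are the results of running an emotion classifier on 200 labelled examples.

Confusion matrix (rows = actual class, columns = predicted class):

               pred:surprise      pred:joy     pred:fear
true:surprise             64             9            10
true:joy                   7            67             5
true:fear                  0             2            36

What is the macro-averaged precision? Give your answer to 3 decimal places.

Per-class precision (TP/(TP+FP)):
  surprise: TP=64, FP=7+0=7 → 64/71 = 0.9014
  joy: TP=67, FP=9+2=11 → 67/78 = 0.8590
  fear: TP=36, FP=10+5=15 → 36/51 = 0.7059
Macro-precision = mean = (0.9014 + 0.8590 + 0.7059) / 3 = 0.822

0.822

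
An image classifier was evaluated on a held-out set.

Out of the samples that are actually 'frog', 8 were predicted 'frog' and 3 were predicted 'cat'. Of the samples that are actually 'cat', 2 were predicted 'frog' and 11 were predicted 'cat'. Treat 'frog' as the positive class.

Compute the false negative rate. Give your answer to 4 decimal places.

0.2727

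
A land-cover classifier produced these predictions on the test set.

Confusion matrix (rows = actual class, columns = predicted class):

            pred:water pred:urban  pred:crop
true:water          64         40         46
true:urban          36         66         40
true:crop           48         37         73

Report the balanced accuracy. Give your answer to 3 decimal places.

Balanced accuracy = mean of per-class recall.
  water: recall = 64/150 = 0.4267
  urban: recall = 66/142 = 0.4648
  crop: recall = 73/158 = 0.4620
Mean = (0.4267 + 0.4648 + 0.4620) / 3 = 0.451

0.451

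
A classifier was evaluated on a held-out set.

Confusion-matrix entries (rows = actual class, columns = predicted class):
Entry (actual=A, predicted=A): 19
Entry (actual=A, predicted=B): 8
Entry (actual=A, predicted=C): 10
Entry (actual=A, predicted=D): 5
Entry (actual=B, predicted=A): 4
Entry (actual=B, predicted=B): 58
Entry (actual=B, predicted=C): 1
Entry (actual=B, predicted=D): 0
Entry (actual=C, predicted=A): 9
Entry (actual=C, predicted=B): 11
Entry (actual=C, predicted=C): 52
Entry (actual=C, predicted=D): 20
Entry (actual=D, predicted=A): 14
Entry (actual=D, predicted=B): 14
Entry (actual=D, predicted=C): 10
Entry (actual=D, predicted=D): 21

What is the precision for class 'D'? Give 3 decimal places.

One-vs-rest for 'D': TP = diagonal; FP = other classes predicted 'D'; FN = 'D' predicted as other.
precision = TP/(TP+FP).
D: TP=21, FP=5+0+20=25 → 21/46 = 0.4565

0.457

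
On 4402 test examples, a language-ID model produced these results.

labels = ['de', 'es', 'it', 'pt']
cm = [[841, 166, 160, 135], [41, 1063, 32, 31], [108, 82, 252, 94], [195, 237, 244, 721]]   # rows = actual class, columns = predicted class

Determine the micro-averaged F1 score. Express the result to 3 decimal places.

Micro-averaging pools counts across classes: ΣTP=2877, ΣFP=1525, ΣFN=1525.
Micro-F1 score = 2·TP/(2·TP+FP+FN) on pooled counts = 0.654 (equals overall accuracy in single-label multiclass).

0.654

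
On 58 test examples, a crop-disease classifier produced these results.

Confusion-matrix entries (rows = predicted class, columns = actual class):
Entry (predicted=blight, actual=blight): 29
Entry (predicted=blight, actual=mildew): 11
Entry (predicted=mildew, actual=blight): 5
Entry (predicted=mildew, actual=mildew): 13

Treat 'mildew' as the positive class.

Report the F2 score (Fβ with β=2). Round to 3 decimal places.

Fβ = (1+β²)·TP / ((1+β²)·TP + β²·FN + FP), with β²=4
= 5·13 / (5·13 + 4·11 + 5) = 0.570

0.570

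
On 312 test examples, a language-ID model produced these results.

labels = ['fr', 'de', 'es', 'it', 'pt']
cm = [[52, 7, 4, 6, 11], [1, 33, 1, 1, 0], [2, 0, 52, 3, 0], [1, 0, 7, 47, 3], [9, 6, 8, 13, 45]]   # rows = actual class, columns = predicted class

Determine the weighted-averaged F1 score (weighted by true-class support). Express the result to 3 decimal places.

0.727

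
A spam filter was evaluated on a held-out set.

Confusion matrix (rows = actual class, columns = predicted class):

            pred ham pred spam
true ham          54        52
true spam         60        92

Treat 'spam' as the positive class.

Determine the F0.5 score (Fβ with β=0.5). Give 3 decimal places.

Fβ = (1+β²)·TP / ((1+β²)·TP + β²·FN + FP), with β²=1/4
= 1.25·92 / (1.25·92 + 0.25·60 + 52) = 0.632

0.632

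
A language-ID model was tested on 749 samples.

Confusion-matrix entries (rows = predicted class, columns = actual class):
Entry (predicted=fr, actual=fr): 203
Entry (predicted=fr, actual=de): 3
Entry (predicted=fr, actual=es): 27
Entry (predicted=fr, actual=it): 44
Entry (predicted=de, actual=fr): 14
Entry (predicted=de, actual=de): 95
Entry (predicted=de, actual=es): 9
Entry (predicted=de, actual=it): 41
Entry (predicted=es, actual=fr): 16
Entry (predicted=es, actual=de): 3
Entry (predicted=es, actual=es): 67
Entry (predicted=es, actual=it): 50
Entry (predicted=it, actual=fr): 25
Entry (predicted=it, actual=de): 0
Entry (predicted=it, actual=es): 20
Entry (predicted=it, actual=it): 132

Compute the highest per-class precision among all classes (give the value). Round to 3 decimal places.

Per-class precision (TP/(TP+FP)):
  fr: TP=203, FP=3+27+44=74 → 203/277 = 0.7329
  de: TP=95, FP=14+9+41=64 → 95/159 = 0.5975
  es: TP=67, FP=16+3+50=69 → 67/136 = 0.4926
  it: TP=132, FP=25+0+20=45 → 132/177 = 0.7458
Highest is class 'it' with precision = 0.746.

0.746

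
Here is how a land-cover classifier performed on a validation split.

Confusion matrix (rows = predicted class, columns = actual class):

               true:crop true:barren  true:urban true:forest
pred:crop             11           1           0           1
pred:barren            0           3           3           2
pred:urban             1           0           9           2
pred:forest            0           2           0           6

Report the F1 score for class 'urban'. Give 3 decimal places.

Take TP from the diagonal, FP from the rest of the 'urban' prediction marginal, FN from the rest of the 'urban' actual marginal.
F1 score = 2·TP/(2·TP+FP+FN).
urban: TP=9, FP=1+0+2=3, FN=0+3+0=3 → 18/24 = 0.7500

0.750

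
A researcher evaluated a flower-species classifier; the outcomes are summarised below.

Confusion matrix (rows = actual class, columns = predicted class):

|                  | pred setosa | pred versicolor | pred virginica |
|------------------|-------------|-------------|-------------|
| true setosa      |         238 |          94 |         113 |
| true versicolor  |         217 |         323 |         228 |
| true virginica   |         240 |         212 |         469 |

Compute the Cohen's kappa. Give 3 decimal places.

Observed agreement pₒ = trace/N = 1030/2134 = 0.4827
Expected agreement pₑ = Σ (rowᵢ·colᵢ)/N² = (445·695 + 768·629 + 921·810)/2134² = 0.3378
κ = (pₒ − pₑ)/(1 − pₑ) = (0.4827 − 0.3378)/(1 − 0.3378) = 0.219

0.219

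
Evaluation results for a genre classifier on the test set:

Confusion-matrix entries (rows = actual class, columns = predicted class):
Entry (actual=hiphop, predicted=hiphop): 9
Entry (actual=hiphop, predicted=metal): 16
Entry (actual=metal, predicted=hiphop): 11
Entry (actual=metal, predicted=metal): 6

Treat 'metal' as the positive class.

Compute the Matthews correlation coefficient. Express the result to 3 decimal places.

-0.282

MCC = (TP·TN − FP·FN) / √((TP+FP)(TP+FN)(TN+FP)(TN+FN))
Numerator = 6·9 − 16·11 = -122
Denominator = √(22·17·25·20) = √187000 = 432.4350
MCC = -122 / 432.4350 = -0.282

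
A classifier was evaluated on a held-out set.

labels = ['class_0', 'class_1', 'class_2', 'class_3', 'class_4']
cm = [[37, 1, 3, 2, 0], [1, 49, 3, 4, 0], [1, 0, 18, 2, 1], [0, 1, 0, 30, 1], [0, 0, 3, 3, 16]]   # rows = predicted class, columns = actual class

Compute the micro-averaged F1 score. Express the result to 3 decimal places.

0.852

Micro-averaging pools counts across classes: ΣTP=150, ΣFP=26, ΣFN=26.
Micro-F1 score = 2·TP/(2·TP+FP+FN) on pooled counts = 0.852 (equals overall accuracy in single-label multiclass).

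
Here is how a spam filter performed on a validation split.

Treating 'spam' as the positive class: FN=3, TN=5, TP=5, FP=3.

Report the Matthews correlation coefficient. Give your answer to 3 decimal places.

0.250

MCC = (TP·TN − FP·FN) / √((TP+FP)(TP+FN)(TN+FP)(TN+FN))
Numerator = 5·5 − 3·3 = 16
Denominator = √(8·8·8·8) = √4096 = 64.0000
MCC = 16 / 64.0000 = 0.250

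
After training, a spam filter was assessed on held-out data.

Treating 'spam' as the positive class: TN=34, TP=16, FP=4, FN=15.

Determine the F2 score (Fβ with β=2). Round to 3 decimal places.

0.556

Fβ = (1+β²)·TP / ((1+β²)·TP + β²·FN + FP), with β²=4
= 5·16 / (5·16 + 4·15 + 4) = 0.556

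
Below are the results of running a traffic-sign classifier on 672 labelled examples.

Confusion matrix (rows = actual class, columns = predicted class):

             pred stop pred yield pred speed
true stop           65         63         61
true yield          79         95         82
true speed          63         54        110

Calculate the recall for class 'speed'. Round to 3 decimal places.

0.485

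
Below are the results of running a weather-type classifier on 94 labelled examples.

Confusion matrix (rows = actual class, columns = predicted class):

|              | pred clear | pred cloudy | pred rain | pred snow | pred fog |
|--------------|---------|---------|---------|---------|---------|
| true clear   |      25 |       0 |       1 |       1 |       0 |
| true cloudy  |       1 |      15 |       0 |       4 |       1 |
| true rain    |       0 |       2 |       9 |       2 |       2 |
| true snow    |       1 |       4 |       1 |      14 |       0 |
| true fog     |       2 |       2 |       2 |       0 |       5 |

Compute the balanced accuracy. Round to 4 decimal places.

Balanced accuracy = mean of per-class recall.
  clear: recall = 25/27 = 0.92593
  cloudy: recall = 15/21 = 0.71429
  rain: recall = 9/15 = 0.60000
  snow: recall = 14/20 = 0.70000
  fog: recall = 5/11 = 0.45455
Mean = (0.92593 + 0.71429 + 0.60000 + 0.70000 + 0.45455) / 5 = 0.6790

0.6790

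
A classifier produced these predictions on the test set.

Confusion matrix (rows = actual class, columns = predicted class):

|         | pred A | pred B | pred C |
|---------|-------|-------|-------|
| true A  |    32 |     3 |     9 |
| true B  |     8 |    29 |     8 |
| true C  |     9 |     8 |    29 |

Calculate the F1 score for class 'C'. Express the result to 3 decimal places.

F1 score = 2·TP/(2·TP+FP+FN).
C: TP=29, FP=9+8=17, FN=9+8=17 → 58/92 = 0.6304

0.630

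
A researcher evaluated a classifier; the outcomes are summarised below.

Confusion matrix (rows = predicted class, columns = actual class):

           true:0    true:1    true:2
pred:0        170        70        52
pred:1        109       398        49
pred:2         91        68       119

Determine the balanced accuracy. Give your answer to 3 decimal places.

0.581

Balanced accuracy = mean of per-class recall.
  0: recall = 170/370 = 0.4595
  1: recall = 398/536 = 0.7425
  2: recall = 119/220 = 0.5409
Mean = (0.4595 + 0.7425 + 0.5409) / 3 = 0.581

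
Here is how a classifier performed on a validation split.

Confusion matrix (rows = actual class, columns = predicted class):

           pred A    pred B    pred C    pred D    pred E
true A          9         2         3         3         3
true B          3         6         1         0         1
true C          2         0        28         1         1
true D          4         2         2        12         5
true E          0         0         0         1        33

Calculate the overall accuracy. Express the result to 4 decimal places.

Accuracy = trace / total = (9+6+28+12+33=88) / 122 = 88/122 = 0.7213

0.7213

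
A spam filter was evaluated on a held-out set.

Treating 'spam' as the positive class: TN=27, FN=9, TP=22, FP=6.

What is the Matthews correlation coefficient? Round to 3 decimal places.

0.532

MCC = (TP·TN − FP·FN) / √((TP+FP)(TP+FN)(TN+FP)(TN+FN))
Numerator = 22·27 − 6·9 = 540
Denominator = √(28·31·33·36) = √1031184 = 1015.4723
MCC = 540 / 1015.4723 = 0.532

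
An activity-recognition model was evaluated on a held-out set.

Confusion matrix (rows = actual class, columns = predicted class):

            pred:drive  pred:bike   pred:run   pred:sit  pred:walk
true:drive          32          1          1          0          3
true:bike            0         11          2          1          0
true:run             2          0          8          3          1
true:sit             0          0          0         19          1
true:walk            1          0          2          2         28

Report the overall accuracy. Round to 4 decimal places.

0.8305

Accuracy = trace / total = (32+11+8+19+28=98) / 118 = 98/118 = 0.8305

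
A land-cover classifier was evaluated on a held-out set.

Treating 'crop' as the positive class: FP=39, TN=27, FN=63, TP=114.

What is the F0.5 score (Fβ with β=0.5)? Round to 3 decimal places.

Fβ = (1+β²)·TP / ((1+β²)·TP + β²·FN + FP), with β²=1/4
= 1.25·114 / (1.25·114 + 0.25·63 + 39) = 0.722

0.722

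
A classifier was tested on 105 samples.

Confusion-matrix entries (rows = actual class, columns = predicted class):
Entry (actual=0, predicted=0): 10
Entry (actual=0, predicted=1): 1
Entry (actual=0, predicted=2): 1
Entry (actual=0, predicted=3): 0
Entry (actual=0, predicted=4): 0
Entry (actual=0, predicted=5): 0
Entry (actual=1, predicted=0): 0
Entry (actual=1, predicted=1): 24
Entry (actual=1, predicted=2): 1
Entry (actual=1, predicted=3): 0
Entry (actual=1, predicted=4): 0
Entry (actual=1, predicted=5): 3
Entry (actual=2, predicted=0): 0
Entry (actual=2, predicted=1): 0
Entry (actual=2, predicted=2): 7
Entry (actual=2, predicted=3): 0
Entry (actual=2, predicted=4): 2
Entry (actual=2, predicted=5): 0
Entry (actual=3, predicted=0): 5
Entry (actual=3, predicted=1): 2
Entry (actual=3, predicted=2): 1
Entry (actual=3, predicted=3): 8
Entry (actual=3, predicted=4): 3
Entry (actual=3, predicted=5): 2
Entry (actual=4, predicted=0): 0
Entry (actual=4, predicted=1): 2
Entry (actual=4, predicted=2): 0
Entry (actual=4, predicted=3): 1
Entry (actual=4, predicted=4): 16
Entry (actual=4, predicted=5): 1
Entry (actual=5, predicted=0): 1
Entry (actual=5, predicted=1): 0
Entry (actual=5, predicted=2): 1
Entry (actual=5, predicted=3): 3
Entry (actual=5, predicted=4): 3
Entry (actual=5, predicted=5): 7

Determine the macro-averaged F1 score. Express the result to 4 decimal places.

0.6614

Per-class F1 score (2·TP/(2·TP+FP+FN)):
  0: TP=10, FP=0+0+5+0+1=6, FN=1+1+0+0+0=2 → 20/28 = 0.71429
  1: TP=24, FP=1+0+2+2+0=5, FN=0+1+0+0+3=4 → 48/57 = 0.84211
  2: TP=7, FP=1+1+1+0+1=4, FN=0+0+0+2+0=2 → 14/20 = 0.70000
  3: TP=8, FP=0+0+0+1+3=4, FN=5+2+1+3+2=13 → 16/33 = 0.48485
  4: TP=16, FP=0+0+2+3+3=8, FN=0+2+0+1+1=4 → 32/44 = 0.72727
  5: TP=7, FP=0+3+0+2+1=6, FN=1+0+1+3+3=8 → 14/28 = 0.50000
Macro-F1 score = mean = (0.71429 + 0.84211 + 0.70000 + 0.48485 + 0.72727 + 0.50000) / 6 = 0.6614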